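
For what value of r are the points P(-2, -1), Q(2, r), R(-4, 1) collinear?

The three points are collinear iff det[PQ; PR] = 0.
This determinant is linear in r: (2)r + (10) = 0, so r = -5.

-5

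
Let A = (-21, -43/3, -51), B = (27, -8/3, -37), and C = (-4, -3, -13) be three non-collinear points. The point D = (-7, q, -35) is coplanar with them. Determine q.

-25/3

The plane through A, B, C has equation (854/3)x − 1586y + (1037/3)z = -2623/3.
Substituting D: (-1586)q + (-14091) = -2623/3, so q = -25/3.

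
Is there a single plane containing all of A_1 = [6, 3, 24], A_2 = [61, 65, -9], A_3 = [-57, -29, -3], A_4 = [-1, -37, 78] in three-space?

No

The four points are coplanar iff the 3×3 determinant with rows A_1A_2, A_1A_3, A_1A_4 is zero.
Rows: (55, 62, -33), (-63, -32, -27), (-7, -40, 54).
Expanding along the first row: (55)(-2808) − (62)(-3591) + (-33)(2296) = -7566.
Nonzero ⇒ not coplanar.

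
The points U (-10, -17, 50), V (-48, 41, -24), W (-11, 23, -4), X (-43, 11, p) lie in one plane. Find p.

16

Normal to plane UVW: n = (-172, -1978, -1462); plane equation n·P = -37754.
Requiring n·X = -37754: (-1462)p + (-14362) = -37754.
So p = 16.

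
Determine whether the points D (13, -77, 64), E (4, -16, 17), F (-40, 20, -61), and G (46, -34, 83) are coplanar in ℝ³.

No

With D as base: DE = (-9, 61, -47), DF = (-53, 97, -125), DG = (33, 43, 19).
DF × DG = (7218, -3118, -5480).
DE · (DF × DG) = 2400.
Since 2400 ≠ 0, the four points are not coplanar.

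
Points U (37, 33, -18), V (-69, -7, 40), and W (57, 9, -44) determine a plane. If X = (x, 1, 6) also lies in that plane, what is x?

-17

The plane through U, V, W has equation 2432x − 1596y + 3344z = -22876.
Substituting X: (2432)x + (18468) = -22876, so x = -17.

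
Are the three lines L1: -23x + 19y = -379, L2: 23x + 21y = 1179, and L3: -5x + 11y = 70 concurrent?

The three lines meet at one point iff the augmented coefficient matrix [aᵢ bᵢ cᵢ] has rank < 3, i.e. its determinant vanishes.
Here the determinant is -13800.
Nonzero, so no common point exists.

No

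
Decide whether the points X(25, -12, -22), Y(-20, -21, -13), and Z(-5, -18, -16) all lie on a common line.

Yes

XY = (-45, -9, 9), XZ = (-30, -6, 6).
XY × XZ = (0, 0, 0).
The cross product vanishes, so the three points are collinear.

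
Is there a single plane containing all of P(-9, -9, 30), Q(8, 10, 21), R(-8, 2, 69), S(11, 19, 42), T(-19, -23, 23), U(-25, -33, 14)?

The plane through P, Q, R has normal n = PQ × PR = (840, -672, 168) and equation n·X = 3528.
Checking the remaining points: n·S = 3528, n·T = 3360, n·U = 3528.
Since n·T = 3360 ≠ 3528, T is off the plane and the points are not all coplanar.

No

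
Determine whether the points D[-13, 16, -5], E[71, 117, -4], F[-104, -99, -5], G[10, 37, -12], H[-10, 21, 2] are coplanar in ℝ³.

No

The plane through D, E, F has normal n = DE × DF = (115, -91, -469) and equation n·P = -606.
Checking the remaining points: n·G = 3411, n·H = -3999.
Since n·G = 3411 ≠ -606, G is off the plane and the points are not all coplanar.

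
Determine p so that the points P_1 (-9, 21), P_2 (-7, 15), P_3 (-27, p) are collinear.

75

The three points are collinear iff det[P_1P_2; P_1P_3] = 0.
This determinant is linear in p: (2)p + (-150) = 0, so p = 75.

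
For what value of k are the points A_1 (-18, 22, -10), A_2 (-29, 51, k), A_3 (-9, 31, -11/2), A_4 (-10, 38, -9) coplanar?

Normal to plane A_1A_3A_4: n = (-63, 27, 72); plane equation n·P = 1008.
Requiring n·A_2 = 1008: (72)k + (3204) = 1008.
So k = -61/2.

-61/2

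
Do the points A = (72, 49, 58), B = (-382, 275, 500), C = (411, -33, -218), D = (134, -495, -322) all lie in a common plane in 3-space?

Yes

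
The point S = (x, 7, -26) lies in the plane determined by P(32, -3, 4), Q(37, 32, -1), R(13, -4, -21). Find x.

Coplanarity requires PQ · (PR × PS) = 0.
PQ = (5, 35, -5), PR = (-19, -1, -25); the triple product is linear in x with coefficient -880 and constant term 10560.
Setting it to zero: x = 12.

12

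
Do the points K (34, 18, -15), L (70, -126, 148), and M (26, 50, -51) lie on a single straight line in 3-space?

No

KL = (36, -144, 163), KM = (-8, 32, -36).
KL × KM = (-32, -8, 0).
The cross product is nonzero, so the points do not lie on one line.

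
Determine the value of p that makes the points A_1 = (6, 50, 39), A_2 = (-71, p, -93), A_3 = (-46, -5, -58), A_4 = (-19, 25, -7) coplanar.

-5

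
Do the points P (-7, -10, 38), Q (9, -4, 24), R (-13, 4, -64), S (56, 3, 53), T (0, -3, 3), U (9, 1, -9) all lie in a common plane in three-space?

The plane through P, Q, R has normal n = PQ × PR = (-416, 1716, 260) and equation n·X = -4368.
Checking the remaining points: n·S = -4368, n·T = -4368, n·U = -4368.
All equal -4368, so all 6 points lie in one plane.

Yes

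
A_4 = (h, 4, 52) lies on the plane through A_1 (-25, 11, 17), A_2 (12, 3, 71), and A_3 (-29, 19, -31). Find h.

A normal to the plane is n = A_1A_2 × A_1A_3 = (-48, 1560, 264).
A_4 lies in the plane iff n · A_1A_4 = 0.
This gives (-48)h + (-2880) = 0, so h = -60.

-60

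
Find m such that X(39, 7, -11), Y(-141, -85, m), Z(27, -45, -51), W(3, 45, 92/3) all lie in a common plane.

-113/3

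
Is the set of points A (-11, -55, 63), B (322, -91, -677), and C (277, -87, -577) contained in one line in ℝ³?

No

AB = (333, -36, -740), AC = (288, -32, -640).
Comparing components 2 and 3: (-36)(-640) − (-740)(-32) = -640 ≠ 0, so AB and AC are not parallel and the points are not collinear.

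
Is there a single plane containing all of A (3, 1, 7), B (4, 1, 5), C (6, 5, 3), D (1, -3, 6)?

A normal to the plane through A, B, C is n = AB × AC = (8, -2, 4).
The plane has equation n·P = 50. For D: n·D = 38.
38 ≠ 50, so D is off the plane.

No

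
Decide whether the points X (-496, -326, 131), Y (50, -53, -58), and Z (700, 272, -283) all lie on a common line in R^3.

Yes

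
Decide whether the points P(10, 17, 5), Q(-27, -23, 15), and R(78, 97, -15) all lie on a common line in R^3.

PQ = (-37, -40, 10), PR = (68, 80, -20).
Comparing components 3 and 1: (10)(68) − (-37)(-20) = -60 ≠ 0, so PQ and PR are not parallel and the points are not collinear.

No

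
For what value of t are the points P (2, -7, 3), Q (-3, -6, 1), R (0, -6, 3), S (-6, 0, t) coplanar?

Normal to plane PQR: n = (2, 4, -3); plane equation n·X = -33.
Requiring n·S = -33: (-3)t + (-12) = -33.
So t = 7.

7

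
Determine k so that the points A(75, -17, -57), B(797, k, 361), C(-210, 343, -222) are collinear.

-929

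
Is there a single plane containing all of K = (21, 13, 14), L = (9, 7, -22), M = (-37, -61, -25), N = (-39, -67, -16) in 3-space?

A normal to the plane through K, L, M is n = KL × KM = (-2430, 1620, 540).
The plane has equation n·P = -22410. For N: n·N = -22410.
Equal, so N lies in the plane and all four are coplanar.

Yes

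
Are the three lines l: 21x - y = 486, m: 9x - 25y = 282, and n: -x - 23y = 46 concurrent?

Yes

Intersecting l and m: solving the 2×2 system gives (x, y) = (23, -3).
Substitute into n: (-1)(23) + (-23)(-3) = 46.
This equals 46, so (23, -3) lies on all three lines and they are concurrent.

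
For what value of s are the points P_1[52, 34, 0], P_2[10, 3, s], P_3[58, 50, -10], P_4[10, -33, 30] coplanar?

Normal to plane P_1P_3P_4: n = (-190, 240, 270); plane equation n·P = -1720.
Requiring n·P_2 = -1720: (270)s + (-1180) = -1720.
So s = -2.

-2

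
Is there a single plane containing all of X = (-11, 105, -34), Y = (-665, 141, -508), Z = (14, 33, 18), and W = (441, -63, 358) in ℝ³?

With X as base: XY = (-654, 36, -474), XZ = (25, -72, 52), XW = (452, -168, 392).
XZ × XW = (-19488, 13704, 28344).
XY · (XZ × XW) = -196560.
Since -196560 ≠ 0, the four points are not coplanar.

No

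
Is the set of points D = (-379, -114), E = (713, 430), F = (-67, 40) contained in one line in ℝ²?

DE = (1092, 544), DF = (312, 154).
Twice the signed area of △DEF is (1092)(154) − (544)(312) = -1560.
The area is nonzero, so the three points are not collinear.

No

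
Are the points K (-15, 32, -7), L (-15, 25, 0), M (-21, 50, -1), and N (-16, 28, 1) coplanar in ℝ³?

Yes

The four points are coplanar iff the 3×3 determinant with rows KL, KM, KN is zero.
Rows: (0, -7, 7), (-6, 18, 6), (-1, -4, 8).
Expanding along the first row: (0)(168) − (-7)(-42) + (7)(42) = 0.
Zero determinant ⇒ coplanar.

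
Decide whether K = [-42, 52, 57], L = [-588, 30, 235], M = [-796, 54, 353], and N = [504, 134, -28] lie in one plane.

Yes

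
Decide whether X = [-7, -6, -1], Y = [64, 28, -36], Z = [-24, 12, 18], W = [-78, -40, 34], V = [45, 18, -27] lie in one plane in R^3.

The plane through X, Y, Z has normal n = XY × XZ = (1276, -754, 1856) and equation n·P = -6264.
Checking the remaining points: n·W = -6264, n·V = -6264.
All equal -6264, so all 5 points lie in one plane.

Yes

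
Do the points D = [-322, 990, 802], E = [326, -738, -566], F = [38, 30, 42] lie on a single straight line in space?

Yes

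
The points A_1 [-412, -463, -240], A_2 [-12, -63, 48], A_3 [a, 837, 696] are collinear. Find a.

888

Collinearity requires A_1A_2 × A_1A_3 = 0; each component is linear in a.
The y-component gives (288)a + (-255744) = 0, so a = 888.
The remaining components then also vanish.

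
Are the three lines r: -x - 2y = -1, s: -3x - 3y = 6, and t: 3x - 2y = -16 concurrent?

No

The three lines meet at one point iff the augmented coefficient matrix [aᵢ bᵢ cᵢ] has rank < 3, i.e. its determinant vanishes.
Here the determinant is -15.
Nonzero, so no common point exists.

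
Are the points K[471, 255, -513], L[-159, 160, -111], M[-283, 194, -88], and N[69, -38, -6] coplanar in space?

The four points are coplanar iff the 3×3 determinant with rows KL, KM, KN is zero.
Rows: (-630, -95, 402), (-754, -61, 425), (-402, -293, 507).
Expanding along the first row: (-630)(93598) − (-95)(-211428) + (402)(196400) = -99600.
Nonzero ⇒ not coplanar.

No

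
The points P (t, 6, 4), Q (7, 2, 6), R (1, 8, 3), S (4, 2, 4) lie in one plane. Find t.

The points are coplanar iff PQ · (PR × PS) = 0.
Expanding, this is linear in t: (12)t + (-36) = 0.
So t = 3.

3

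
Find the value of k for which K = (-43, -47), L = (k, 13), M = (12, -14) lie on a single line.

Collinearity: (L − K) must be parallel to (M − K) = (55, 33).
Cross-multiplying the components: (k − (-43))·(33) = (60)·(55).
Solving gives k = 57.

57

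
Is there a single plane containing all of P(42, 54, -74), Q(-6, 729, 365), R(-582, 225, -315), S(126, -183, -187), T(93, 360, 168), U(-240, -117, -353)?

No

The plane through P, Q, R has normal n = PQ × PR = (-237744, -285504, 412992) and equation n·X = -55963872.
Checking the remaining points: n·S = -54938016, n·T = -55508976, n·U = -55323648.
Since n·S = -54938016 ≠ -55963872, S is off the plane and the points are not all coplanar.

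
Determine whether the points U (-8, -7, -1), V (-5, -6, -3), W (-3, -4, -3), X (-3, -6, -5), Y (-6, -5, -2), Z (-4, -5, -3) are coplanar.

No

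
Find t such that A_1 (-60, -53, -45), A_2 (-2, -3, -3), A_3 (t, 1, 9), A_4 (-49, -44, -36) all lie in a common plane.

6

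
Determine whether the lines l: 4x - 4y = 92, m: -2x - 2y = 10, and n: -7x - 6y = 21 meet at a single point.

Lines aᵢx + bᵢy = cᵢ with pairwise distinct directions are concurrent exactly when det[aᵢ bᵢ cᵢ] = 0.
Here the determinant is 0.
It vanishes, so the lines are concurrent at (9, -14).

Yes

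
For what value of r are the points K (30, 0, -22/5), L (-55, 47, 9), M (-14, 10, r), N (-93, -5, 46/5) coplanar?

7/5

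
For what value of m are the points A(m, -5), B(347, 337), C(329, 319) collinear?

The three points are collinear iff det[AB; AC] = 0.
This determinant is linear in m: (18)m + (-90) = 0, so m = 5.

5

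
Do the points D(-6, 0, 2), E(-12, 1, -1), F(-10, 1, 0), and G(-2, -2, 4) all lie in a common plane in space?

The four points are coplanar iff the 3×3 determinant with rows DE, DF, DG is zero.
Rows: (-6, 1, -3), (-4, 1, -2), (4, -2, 2).
Expanding along the first row: (-6)(-2) − (1)(0) + (-3)(4) = 0.
Zero determinant ⇒ coplanar.

Yes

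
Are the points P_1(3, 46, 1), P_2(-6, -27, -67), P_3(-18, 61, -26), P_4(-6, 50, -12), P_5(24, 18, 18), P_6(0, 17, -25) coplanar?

No

The plane through P_1, P_2, P_3 has normal n = P_1P_2 × P_1P_3 = (2991, 1185, -1668) and equation n·P = 61815.
Checking the remaining points: n·P_4 = 61320, n·P_5 = 63090, n·P_6 = 61845.
Since n·P_4 = 61320 ≠ 61815, P_4 is off the plane and the points are not all coplanar.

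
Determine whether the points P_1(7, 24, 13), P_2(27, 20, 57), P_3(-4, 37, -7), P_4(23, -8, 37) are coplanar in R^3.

Yes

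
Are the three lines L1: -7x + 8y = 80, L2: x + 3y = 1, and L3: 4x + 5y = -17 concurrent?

Yes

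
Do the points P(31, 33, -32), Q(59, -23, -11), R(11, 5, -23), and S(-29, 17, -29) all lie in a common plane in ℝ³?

Yes

With P as base: PQ = (28, -56, 21), PR = (-20, -28, 9), PS = (-60, -16, 3).
PR × PS = (60, -480, -1360).
PQ · (PR × PS) = 0.
The scalar triple product vanishes, so the four points are coplanar.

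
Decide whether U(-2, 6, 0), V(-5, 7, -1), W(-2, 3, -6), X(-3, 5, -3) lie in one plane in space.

A normal to the plane through U, V, W is n = UV × UW = (-9, -18, 9).
The plane has equation n·P = -90. For X: n·X = -90.
Equal, so X lies in the plane and all four are coplanar.

Yes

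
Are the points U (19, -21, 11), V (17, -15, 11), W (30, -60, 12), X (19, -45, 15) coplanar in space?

A normal to the plane through U, V, W is n = UV × UW = (6, 2, 12).
The plane has equation n·P = 204. For X: n·X = 204.
Equal, so X lies in the plane and all four are coplanar.

Yes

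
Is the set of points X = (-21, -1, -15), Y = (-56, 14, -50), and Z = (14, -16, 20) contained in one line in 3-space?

Yes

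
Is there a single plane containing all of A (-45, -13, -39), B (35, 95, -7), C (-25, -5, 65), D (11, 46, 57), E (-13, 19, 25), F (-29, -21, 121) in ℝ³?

The plane through A, B, C has normal n = AB × AC = (10976, -7680, -1520) and equation n·P = -334800.
Checking the remaining points: n·D = -319184, n·E = -326608, n·F = -340944.
Since n·D = -319184 ≠ -334800, D is off the plane and the points are not all coplanar.

No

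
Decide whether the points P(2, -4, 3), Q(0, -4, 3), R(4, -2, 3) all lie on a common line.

PQ = (-2, 0, 0), PR = (2, 2, 0).
PQ × PR = (0, 0, -4).
The cross product is nonzero, so the points do not lie on one line.

No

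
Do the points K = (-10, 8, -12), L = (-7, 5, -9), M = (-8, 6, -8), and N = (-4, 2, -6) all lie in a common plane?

With K as base: KL = (3, -3, 3), KM = (2, -2, 4), KN = (6, -6, 6).
KM × KN = (12, 12, 0).
KL · (KM × KN) = 0.
The scalar triple product vanishes, so the four points are coplanar.

Yes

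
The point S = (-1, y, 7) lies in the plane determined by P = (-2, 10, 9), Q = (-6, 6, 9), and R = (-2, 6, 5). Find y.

9

Coplanarity requires PQ · (PR × PS) = 0.
PQ = (-4, -4, 0), PR = (0, -4, -4); the triple product is linear in y with coefficient -16 and constant term 144.
Setting it to zero: y = 9.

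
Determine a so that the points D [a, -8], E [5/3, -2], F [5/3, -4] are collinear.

5/3

Collinearity: (D − E) must be parallel to (F − E) = (0, -2).
Cross-multiplying the components: (a − 5/3)·(-2) = (-6)·(0).
Solving gives a = 5/3.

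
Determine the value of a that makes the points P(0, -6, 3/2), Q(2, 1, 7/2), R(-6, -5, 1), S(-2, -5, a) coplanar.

The points are coplanar iff PQ · (PR × PS) = 0.
Expanding, this is linear in a: (44)a + (-66) = 0.
So a = 3/2.

3/2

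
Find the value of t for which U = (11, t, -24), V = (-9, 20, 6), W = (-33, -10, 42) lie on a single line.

45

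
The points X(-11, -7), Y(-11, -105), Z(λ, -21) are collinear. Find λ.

-11

The three points are collinear iff det[XY; XZ] = 0.
This determinant is linear in λ: (98)λ + (1078) = 0, so λ = -11.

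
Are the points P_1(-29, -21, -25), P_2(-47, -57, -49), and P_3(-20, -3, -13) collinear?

P_1P_2 = (-18, -36, -24), P_1P_3 = (9, 18, 12).
Each component of P_1P_3 is -1/2 times the corresponding component of P_1P_2, so P_1P_3 = -1/2·P_1P_2 and the points are collinear.

Yes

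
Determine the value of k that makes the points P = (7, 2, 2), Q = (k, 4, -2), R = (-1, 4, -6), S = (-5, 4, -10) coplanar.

Coplanarity ⇔ det[PQ; PR; PS] = 0.
Expanding, this is linear in k: (-8)k + (24) = 0.
So k = 3.

3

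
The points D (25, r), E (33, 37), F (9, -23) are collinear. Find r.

17

The three points are collinear iff det[DE; DF] = 0.
This determinant is linear in r: (-24)r + (408) = 0, so r = 17.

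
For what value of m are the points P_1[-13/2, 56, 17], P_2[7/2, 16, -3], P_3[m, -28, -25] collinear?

29/2

Direction P_1P_2 = (10, -40, -20). From the y-coordinate of P_3, the parameter along the line is τ = (-28 − 56)/(-40) = 21/10.
Then m = (-13/2) + 21/10·(10) = 29/2.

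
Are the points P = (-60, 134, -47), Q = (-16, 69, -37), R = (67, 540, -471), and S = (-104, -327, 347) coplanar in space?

A normal to the plane through P, Q, R is n = PQ × PR = (23500, 19926, 26119).
The plane has equation n·X = 32491. For S: n·S = 103491.
103491 ≠ 32491, so S is off the plane.

No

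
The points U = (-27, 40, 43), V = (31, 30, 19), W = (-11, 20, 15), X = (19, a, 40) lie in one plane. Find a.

45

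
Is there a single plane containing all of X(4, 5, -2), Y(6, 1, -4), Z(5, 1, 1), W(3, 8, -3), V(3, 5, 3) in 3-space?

The plane through X, Y, Z has normal n = XY × XZ = (-20, -8, -4) and equation n·P = -112.
Checking the remaining points: n·W = -112, n·V = -112.
All equal -112, so all 5 points lie in one plane.

Yes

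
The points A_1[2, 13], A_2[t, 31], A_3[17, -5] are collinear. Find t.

-13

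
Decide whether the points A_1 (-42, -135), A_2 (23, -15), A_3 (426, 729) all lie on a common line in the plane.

A_1A_2 = (65, 120), A_1A_3 = (468, 864).
det[A_1A_2; A_1A_3] = (65)(864) − (120)(468) = 0.
The determinant is zero, so the points are collinear.

Yes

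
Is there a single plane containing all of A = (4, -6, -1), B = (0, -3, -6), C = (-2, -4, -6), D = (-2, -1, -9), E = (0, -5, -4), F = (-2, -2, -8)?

The plane through A, B, C has normal n = AB × AC = (-5, 10, 10) and equation n·P = -90.
Checking the remaining points: n·D = -90, n·E = -90, n·F = -90.
All equal -90, so all 6 points lie in one plane.

Yes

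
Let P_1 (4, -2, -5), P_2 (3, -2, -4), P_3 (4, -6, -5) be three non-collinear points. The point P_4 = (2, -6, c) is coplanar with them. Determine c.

Coplanarity requires P_1P_2 · (P_1P_3 × P_1P_4) = 0.
P_1P_2 = (-1, 0, 1), P_1P_3 = (0, -4, 0); the triple product is linear in c with coefficient 4 and constant term 12.
Setting it to zero: c = -3.

-3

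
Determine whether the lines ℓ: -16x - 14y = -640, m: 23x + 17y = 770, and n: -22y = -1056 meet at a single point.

Intersecting ℓ and m: solving the 2×2 system gives (x, y) = (-2, 48).
Substitute into n: (0)(-2) + (-22)(48) = -1056.
This equals -1056, so (-2, 48) lies on all three lines and they are concurrent.

Yes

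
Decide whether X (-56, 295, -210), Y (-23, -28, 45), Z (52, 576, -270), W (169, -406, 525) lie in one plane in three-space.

Yes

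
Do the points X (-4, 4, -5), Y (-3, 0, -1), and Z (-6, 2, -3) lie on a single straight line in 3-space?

No

XY = (1, -4, 4), XZ = (-2, -2, 2).
XY × XZ = (0, -10, -10).
The cross product is nonzero, so the points do not lie on one line.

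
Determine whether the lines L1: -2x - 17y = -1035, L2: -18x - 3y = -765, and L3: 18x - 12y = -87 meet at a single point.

No

Intersecting L1 and L2: solving the 2×2 system gives (x, y) = (33, 57).
Substitute into L3: (18)(33) + (-12)(57) = -90.
But L3 requires -87 ≠ -90, so the three lines have no common point.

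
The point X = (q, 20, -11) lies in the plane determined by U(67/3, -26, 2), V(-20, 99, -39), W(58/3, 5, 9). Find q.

The plane through U, V, W has equation 2146x + (1258/3)y − (2812/3)z = 35150.
Substituting X: (2146)q + (56092/3) = 35150, so q = 23/3.

23/3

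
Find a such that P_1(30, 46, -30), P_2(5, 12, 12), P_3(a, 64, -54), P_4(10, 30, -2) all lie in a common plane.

Normal to plane P_1P_2P_4: n = (-280, -140, -280); plane equation n·P = -6440.
Requiring n·P_3 = -6440: (-280)a + (6160) = -6440.
So a = 45.

45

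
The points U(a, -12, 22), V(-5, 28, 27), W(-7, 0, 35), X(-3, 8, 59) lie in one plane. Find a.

-10

The points are coplanar iff UV · (UW × UX) = 0.
Expanding, this is linear in a: (736)a + (7360) = 0.
So a = -10.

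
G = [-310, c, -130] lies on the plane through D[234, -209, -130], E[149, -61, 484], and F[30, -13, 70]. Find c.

247

The plane through D, E, F has equation −90744x − 108256y + 13532z = -367752.
Substituting G: (-108256)c + (26371480) = -367752, so c = 247.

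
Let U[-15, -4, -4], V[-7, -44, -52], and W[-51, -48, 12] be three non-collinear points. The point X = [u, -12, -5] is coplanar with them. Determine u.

The plane through U, V, W has equation −2752x + 1600y − 1792z = 42048.
Substituting X: (-2752)u + (-10240) = 42048, so u = -19.

-19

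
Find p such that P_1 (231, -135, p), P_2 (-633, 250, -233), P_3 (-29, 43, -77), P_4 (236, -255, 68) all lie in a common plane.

The points are coplanar iff P_1P_2 · (P_1P_3 × P_1P_4) = 0.
Expanding, this is linear in p: (125137)p + (-2878151) = 0.
So p = 23.

23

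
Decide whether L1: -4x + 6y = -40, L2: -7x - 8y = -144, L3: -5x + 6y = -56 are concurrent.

Lines aᵢx + bᵢy = cᵢ with pairwise distinct directions are concurrent exactly when det[aᵢ bᵢ cᵢ] = 0.
Here the determinant is 0.
It vanishes, so the lines are concurrent at (16, 4).

Yes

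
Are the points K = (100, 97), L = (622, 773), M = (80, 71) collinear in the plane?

No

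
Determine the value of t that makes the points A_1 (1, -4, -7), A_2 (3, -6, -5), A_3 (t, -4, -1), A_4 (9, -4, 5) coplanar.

5

Normal to plane A_1A_2A_4: n = (-24, -8, 16); plane equation n·P = -104.
Requiring n·A_3 = -104: (-24)t + (16) = -104.
So t = 5.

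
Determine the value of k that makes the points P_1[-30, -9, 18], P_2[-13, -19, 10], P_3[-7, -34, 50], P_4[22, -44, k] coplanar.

Normal to plane P_1P_2P_3: n = (-520, -728, -195); plane equation n·P = 18642.
Requiring n·P_4 = 18642: (-195)k + (20592) = 18642.
So k = 10.

10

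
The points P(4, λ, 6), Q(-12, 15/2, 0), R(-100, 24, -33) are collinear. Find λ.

9/2

Collinearity requires PQ × PR = 0; each component is linear in λ.
The x-component gives (33)λ + (-297/2) = 0, so λ = 9/2.
The remaining components then also vanish.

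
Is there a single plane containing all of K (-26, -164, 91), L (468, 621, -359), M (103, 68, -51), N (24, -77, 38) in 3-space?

No

With K as base: KL = (494, 785, -450), KM = (129, 232, -142), KN = (50, 87, -53).
KM × KN = (58, -263, -377).
KL · (KM × KN) = -8153.
Since -8153 ≠ 0, the four points are not coplanar.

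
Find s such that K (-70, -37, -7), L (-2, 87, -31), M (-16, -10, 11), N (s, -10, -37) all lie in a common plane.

The points are coplanar iff KL · (KM × KN) = 0.
Expanding, this is linear in s: (2880)s + (279360) = 0.
So s = -97.

-97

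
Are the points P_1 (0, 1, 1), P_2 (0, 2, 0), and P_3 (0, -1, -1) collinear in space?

No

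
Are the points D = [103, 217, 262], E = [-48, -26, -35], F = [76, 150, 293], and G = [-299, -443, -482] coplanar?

Yes

A normal to the plane through D, E, F is n = DE × DF = (-27432, 12700, 3556).
The plane has equation n·P = 862076. For G: n·G = 862076.
Equal, so G lies in the plane and all four are coplanar.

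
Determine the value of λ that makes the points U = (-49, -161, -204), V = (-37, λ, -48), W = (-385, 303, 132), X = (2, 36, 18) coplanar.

Normal to plane UWX: n = (36816, 91728, -89856); plane equation n·P = 1758432.
Requiring n·V = 1758432: (91728)λ + (2950896) = 1758432.
So λ = -13.

-13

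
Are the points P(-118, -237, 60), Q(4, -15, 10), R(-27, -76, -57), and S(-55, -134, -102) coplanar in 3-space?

The four points are coplanar iff the 3×3 determinant with rows PQ, PR, PS is zero.
Rows: (122, 222, -50), (91, 161, -117), (63, 103, -162).
Expanding along the first row: (122)(-14031) − (222)(-7371) + (-50)(-770) = -36920.
Nonzero ⇒ not coplanar.

No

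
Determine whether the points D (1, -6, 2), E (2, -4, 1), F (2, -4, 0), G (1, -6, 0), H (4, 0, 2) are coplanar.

The plane through D, E, F has normal n = DE × DF = (-2, 1, 0) and equation n·P = -8.
Checking the remaining points: n·G = -8, n·H = -8.
All equal -8, so all 5 points lie in one plane.

Yes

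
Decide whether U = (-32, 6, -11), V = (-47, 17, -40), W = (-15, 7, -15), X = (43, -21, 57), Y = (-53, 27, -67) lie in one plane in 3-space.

No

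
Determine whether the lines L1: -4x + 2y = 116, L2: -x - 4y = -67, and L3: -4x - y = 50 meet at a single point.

No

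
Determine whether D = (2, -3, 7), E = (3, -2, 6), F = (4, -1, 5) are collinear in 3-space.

Yes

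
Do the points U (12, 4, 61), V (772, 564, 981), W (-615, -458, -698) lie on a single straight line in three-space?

UV = (760, 560, 920), UW = (-627, -462, -759).
UV × UW = (0, 0, 0).
The cross product vanishes, so the three points are collinear.

Yes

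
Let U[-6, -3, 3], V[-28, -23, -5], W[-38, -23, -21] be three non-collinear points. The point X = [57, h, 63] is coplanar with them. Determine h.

Coplanarity requires UV · (UW × UX) = 0.
UV = (-22, -20, -8), UW = (-32, -20, -24); the triple product is linear in h with coefficient -272 and constant term 7344.
Setting it to zero: h = 27.

27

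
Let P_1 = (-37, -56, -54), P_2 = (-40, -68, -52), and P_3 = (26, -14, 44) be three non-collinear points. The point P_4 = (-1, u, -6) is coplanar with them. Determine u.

-20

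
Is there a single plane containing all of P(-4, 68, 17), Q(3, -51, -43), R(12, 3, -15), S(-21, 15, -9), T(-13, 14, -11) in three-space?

The plane through P, Q, R has normal n = PQ × PR = (-92, -736, 1449) and equation n·X = -25047.
Checking the remaining points: n·S = -22149, n·T = -25047.
Since n·S = -22149 ≠ -25047, S is off the plane and the points are not all coplanar.

No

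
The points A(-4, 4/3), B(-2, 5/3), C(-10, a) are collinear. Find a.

1/3

Collinearity: (C − A) must be parallel to (B − A) = (2, 1/3).
Cross-multiplying the components: (a − 4/3)·(2) = (-6)·(1/3).
Solving gives a = 1/3.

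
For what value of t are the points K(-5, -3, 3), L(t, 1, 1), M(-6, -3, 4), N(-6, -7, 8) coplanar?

-7

The points are coplanar iff KL · (KM × KN) = 0.
Expanding, this is linear in t: (4)t + (28) = 0.
So t = -7.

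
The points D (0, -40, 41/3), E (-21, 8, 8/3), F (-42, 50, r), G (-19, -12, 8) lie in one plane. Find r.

Normal to plane DEG: n = (36, 90, 324); plane equation n·P = 828.
Requiring n·F = 828: (324)r + (2988) = 828.
So r = -20/3.

-20/3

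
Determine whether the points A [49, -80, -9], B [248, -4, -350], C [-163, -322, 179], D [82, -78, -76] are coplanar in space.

No

With A as base: AB = (199, 76, -341), AC = (-212, -242, 188), AD = (33, 2, -67).
AC × AD = (15838, -8000, 7562).
AB · (AC × AD) = -34880.
Since -34880 ≠ 0, the four points are not coplanar.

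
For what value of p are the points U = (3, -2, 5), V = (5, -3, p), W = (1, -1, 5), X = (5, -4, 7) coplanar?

5

The points are coplanar iff UV · (UW × UX) = 0.
Expanding, this is linear in p: (2)p + (-10) = 0.
So p = 5.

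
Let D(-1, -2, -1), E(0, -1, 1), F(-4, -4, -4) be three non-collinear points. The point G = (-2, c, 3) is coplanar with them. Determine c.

-1

Coplanarity requires DE · (DF × DG) = 0.
DE = (1, 1, 2), DF = (-3, -2, -3); the triple product is linear in c with coefficient -3 and constant term -3.
Setting it to zero: c = -1.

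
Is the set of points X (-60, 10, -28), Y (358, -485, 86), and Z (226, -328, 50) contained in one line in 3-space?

XY = (418, -495, 114), XZ = (286, -338, 78).
XY × XZ = (-78, 0, 286).
The cross product is nonzero, so the points do not lie on one line.

No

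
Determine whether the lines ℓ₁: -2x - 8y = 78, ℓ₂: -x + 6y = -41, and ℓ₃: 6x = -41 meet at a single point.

Intersecting ℓ₁ and ℓ₂: solving the 2×2 system gives (x, y) = (-7, -8).
Substitute into ℓ₃: (6)(-7) + (0)(-8) = -42.
But ℓ₃ requires -41 ≠ -42, so the three lines have no common point.

No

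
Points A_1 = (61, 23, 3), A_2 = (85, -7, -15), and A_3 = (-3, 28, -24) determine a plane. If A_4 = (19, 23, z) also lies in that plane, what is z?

-18

The plane through A_1, A_2, A_3 has equation 900x + 1800y − 1800z = 90900.
Substituting A_4: (-1800)z + (58500) = 90900, so z = -18.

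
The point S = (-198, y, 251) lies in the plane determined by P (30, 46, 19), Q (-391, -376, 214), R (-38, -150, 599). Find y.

-212

A normal to the plane is n = PQ × PR = (-206540, 230920, 53820).
S lies in the plane iff n · PS = 0.
This gives (230920)y + (48955040) = 0, so y = -212.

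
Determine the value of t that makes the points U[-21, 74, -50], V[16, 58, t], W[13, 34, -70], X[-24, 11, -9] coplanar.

-88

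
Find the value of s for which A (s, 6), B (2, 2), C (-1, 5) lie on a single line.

-2

The three points are collinear iff det[AB; AC] = 0.
This determinant is linear in s: (-3)s + (-6) = 0, so s = -2.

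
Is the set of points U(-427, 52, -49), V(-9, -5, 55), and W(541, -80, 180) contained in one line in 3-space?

UV = (418, -57, 104), UW = (968, -132, 229).
Comparing components 2 and 3: (-57)(229) − (104)(-132) = 675 ≠ 0, so UV and UW are not parallel and the points are not collinear.

No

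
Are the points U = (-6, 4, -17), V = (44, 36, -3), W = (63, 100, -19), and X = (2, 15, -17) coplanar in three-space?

No

The four points are coplanar iff the 3×3 determinant with rows UV, UW, UX is zero.
Rows: (50, 32, 14), (69, 96, -2), (8, 11, 0).
Expanding along the first row: (50)(22) − (32)(16) + (14)(-9) = 462.
Nonzero ⇒ not coplanar.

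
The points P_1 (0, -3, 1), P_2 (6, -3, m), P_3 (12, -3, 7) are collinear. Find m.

Collinearity requires P_1P_2 × P_1P_3 = 0; each component is linear in m.
The y-component gives (12)m + (-48) = 0, so m = 4.
The remaining components then also vanish.

4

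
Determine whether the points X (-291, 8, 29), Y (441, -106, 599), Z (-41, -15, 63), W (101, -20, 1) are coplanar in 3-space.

Yes

A normal to the plane through X, Y, Z is n = XY × XZ = (9234, 117612, 11664).
The plane has equation n·P = -1407942. For W: n·W = -1407942.
Equal, so W lies in the plane and all four are coplanar.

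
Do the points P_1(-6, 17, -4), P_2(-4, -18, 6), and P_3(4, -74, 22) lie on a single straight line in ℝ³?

P_1P_2 = (2, -35, 10), P_1P_3 = (10, -91, 26).
P_1P_2 × P_1P_3 = (0, 48, 168).
The cross product is nonzero, so the points do not lie on one line.

No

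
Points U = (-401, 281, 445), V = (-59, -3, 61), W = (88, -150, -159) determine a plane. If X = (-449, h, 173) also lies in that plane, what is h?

A normal to the plane is n = UV × UW = (6032, 18792, -8526).
X lies in the plane iff n · UX = 0.
This gives (18792)h + (-3251016) = 0, so h = 173.

173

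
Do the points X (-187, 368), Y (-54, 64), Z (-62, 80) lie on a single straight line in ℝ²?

XY = (133, -304), XZ = (125, -288).
Twice the signed area of △XYZ is (133)(-288) − (-304)(125) = -304.
The area is nonzero, so the three points are not collinear.

No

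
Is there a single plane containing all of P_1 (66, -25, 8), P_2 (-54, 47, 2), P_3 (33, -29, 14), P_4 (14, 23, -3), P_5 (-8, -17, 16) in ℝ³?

No

The plane through P_1, P_2, P_3 has normal n = P_1P_2 × P_1P_3 = (408, 918, 2856) and equation n·P = 26826.
Checking the remaining points: n·P_4 = 18258, n·P_5 = 26826.
Since n·P_4 = 18258 ≠ 26826, P_4 is off the plane and the points are not all coplanar.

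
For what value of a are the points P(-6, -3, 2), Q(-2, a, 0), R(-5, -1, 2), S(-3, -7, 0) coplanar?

Coplanarity ⇔ det[PQ; PR; PS] = 0.
Expanding, this is linear in a: (2)a + (10) = 0.
So a = -5.

-5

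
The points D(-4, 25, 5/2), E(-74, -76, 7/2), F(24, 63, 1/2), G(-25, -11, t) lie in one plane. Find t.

Normal to plane DEF: n = (164, -112, 168); plane equation n·P = -3036.
Requiring n·G = -3036: (168)t + (-2868) = -3036.
So t = -1.

-1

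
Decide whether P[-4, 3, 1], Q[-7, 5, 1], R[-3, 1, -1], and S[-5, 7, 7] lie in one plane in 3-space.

No

A normal to the plane through P, Q, R is n = PQ × PR = (-4, -6, 4).
The plane has equation n·X = 2. For S: n·S = 6.
6 ≠ 2, so S is off the plane.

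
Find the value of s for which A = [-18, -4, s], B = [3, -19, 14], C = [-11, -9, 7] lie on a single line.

Collinearity requires AB × AC = 0; each component is linear in s.
The x-component gives (10)s + (-35) = 0, so s = 7/2.
The remaining components then also vanish.

7/2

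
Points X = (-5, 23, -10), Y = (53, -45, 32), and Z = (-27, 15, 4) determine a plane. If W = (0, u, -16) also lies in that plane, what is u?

28

The plane through X, Y, Z has equation −616x − 1736y − 1960z = -17248.
Substituting W: (-1736)u + (31360) = -17248, so u = 28.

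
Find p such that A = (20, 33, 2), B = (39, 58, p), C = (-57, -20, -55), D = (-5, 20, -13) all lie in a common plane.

26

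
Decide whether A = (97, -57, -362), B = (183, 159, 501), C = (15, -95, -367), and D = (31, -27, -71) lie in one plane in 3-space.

A normal to the plane through A, B, C is n = AB × AC = (31714, -70336, 14444).
The plane has equation n·P = 1856682. For D: n·D = 1856682.
Equal, so D lies in the plane and all four are coplanar.

Yes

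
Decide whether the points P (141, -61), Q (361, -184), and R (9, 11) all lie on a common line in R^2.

No

PQ = (220, -123), PR = (-132, 72).
det[PQ; PR] = (220)(72) − (-123)(-132) = -396.
The determinant is nonzero, so they are not collinear.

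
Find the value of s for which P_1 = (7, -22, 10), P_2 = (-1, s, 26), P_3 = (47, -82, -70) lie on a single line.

Collinearity requires P_1P_2 × P_1P_3 = 0; each component is linear in s.
The x-component gives (-80)s + (-800) = 0, so s = -10.
The remaining components then also vanish.

-10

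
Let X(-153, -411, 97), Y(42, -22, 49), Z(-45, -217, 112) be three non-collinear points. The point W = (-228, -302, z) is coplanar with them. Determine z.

-386

A normal to the plane is n = XY × XZ = (15147, -8109, -4182).
W lies in the plane iff n · XW = 0.
This gives (-4182)z + (-1614252) = 0, so z = -386.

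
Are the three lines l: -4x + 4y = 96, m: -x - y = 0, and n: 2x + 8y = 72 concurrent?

Yes

The three lines meet at one point iff the augmented coefficient matrix [aᵢ bᵢ cᵢ] has rank < 3, i.e. its determinant vanishes.
Here the determinant is 0.
It vanishes, so the lines are concurrent at (-12, 12).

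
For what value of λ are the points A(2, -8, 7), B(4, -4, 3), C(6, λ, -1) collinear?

Collinearity requires AB × AC = 0; each component is linear in λ.
The x-component gives (4)λ + (0) = 0, so λ = 0.
The remaining components then also vanish.

0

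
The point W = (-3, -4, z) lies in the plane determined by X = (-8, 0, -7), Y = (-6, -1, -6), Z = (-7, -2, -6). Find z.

-4

The plane through X, Y, Z has equation 1x − 1y − 3z = 13.
Substituting W: (-3)z + (1) = 13, so z = -4.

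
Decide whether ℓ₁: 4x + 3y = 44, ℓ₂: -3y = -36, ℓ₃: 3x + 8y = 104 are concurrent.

Intersecting ℓ₁ and ℓ₂: solving the 2×2 system gives (x, y) = (2, 12).
Substitute into ℓ₃: (3)(2) + (8)(12) = 102.
But ℓ₃ requires 104 ≠ 102, so the three lines have no common point.

No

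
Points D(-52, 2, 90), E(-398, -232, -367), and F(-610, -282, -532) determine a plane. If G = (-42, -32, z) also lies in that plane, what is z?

A normal to the plane is n = DE × DF = (15760, 39794, -32308).
G lies in the plane iff n · DG = 0.
This gives (-32308)z + (1712324) = 0, so z = 53.

53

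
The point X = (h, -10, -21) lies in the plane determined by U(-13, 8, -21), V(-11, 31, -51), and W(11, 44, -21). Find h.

-25

Coplanarity requires UV · (UW × UX) = 0.
UV = (2, 23, -30), UW = (24, 36, 0); the triple product is linear in h with coefficient 1080 and constant term 27000.
Setting it to zero: h = -25.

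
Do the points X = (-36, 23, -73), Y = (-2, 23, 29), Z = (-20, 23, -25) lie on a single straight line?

XY = (34, 0, 102), XZ = (16, 0, 48).
Each component of XZ is 8/17 times the corresponding component of XY, so XZ = 8/17·XY and the points are collinear.

Yes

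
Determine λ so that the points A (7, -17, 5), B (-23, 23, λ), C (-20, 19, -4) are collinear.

Collinearity requires AB × AC = 0; each component is linear in λ.
The x-component gives (-36)λ + (-180) = 0, so λ = -5.
The remaining components then also vanish.

-5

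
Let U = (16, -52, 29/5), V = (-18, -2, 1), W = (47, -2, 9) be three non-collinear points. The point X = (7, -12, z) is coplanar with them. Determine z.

21/5

Coplanarity requires UV · (UW × UX) = 0.
UV = (-34, 50, -24/5), UW = (31, 50, 16/5); the triple product is linear in z with coefficient -3250 and constant term 13650.
Setting it to zero: z = 21/5.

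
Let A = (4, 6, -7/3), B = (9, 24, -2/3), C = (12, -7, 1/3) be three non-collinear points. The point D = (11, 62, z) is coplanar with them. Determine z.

0

Coplanarity requires AB · (AC × AD) = 0.
AB = (5, 18, 5/3), AC = (8, -13, 8/3); the triple product is linear in z with coefficient -209 and constant term 0.
Setting it to zero: z = 0.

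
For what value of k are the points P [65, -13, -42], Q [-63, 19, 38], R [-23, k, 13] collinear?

9

Direction PQ = (-128, 32, 80). From the x-coordinate of R, the parameter along the line is τ = (-23 − 65)/(-128) = 11/16.
Then k = (-13) + 11/16·(32) = 9.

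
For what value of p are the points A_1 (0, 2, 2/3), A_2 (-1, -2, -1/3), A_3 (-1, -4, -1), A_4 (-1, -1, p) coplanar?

0

The points are coplanar iff A_1A_2 · (A_1A_3 × A_1A_4) = 0.
Expanding, this is linear in p: (2)p + (0) = 0.
So p = 0.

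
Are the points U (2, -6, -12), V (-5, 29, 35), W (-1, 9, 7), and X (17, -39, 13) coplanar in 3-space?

With U as base: UV = (-7, 35, 47), UW = (-3, 15, 19), UX = (15, -33, 25).
UW × UX = (1002, 360, -126).
UV · (UW × UX) = -336.
Since -336 ≠ 0, the four points are not coplanar.

No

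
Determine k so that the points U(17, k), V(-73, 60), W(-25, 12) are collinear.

-30

The three points are collinear iff det[UV; UW] = 0.
This determinant is linear in k: (48)k + (1440) = 0, so k = -30.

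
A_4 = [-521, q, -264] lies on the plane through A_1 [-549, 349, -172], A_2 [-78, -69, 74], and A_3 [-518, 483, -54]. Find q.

155

A normal to the plane is n = A_1A_2 × A_1A_3 = (-82288, -47952, 76072).
A_4 lies in the plane iff n · A_1A_4 = 0.
This gives (-47952)q + (7432560) = 0, so q = 155.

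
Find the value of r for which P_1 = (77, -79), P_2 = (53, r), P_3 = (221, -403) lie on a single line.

-25

The three points are collinear iff det[P_1P_2; P_1P_3] = 0.
This determinant is linear in r: (-144)r + (-3600) = 0, so r = -25.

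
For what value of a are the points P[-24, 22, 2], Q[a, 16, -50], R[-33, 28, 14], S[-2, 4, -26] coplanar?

10

The points are coplanar iff PQ · (PR × PS) = 0.
Expanding, this is linear in a: (48)a + (-480) = 0.
So a = 10.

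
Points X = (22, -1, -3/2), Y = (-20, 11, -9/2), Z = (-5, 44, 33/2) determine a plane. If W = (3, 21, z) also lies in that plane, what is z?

6

The plane through X, Y, Z has equation 351x + 837y − 1566z = 9234.
Substituting W: (-1566)z + (18630) = 9234, so z = 6.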